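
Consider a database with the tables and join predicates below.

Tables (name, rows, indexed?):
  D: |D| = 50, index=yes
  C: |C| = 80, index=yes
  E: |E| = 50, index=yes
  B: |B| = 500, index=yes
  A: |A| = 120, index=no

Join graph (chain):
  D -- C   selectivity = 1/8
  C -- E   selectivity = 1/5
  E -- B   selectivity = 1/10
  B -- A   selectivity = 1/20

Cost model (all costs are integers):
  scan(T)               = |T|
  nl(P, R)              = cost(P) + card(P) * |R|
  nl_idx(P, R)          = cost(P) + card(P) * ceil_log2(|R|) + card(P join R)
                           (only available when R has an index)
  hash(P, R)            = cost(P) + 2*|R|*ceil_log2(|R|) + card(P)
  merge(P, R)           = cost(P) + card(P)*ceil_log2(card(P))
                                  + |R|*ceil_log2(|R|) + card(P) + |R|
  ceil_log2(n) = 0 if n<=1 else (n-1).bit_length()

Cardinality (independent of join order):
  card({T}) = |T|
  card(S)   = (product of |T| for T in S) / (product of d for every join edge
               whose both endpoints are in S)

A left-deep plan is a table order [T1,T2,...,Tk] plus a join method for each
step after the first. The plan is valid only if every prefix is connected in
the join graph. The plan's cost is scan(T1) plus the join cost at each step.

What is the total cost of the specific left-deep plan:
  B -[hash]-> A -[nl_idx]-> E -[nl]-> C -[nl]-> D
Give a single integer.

step 1: scan B: cost=500, card=500
step 2: join A via hash
    card(P join A) = 500*120/(20) = 3000
    cost = 500 + 2*120*7 + 500 = 2680
step 3: join E via nl_idx
    card(P join E) = 3000*50/(10) = 15000
    cost = 2680 + 3000*6 + 15000 = 35680
step 4: join C via nl
    card(P join C) = 15000*80/(5) = 240000
    cost = 35680 + 15000*80 = 1235680
step 5: join D via nl
    card(P join D) = 240000*50/(8) = 1500000
    cost = 1235680 + 240000*50 = 13235680

13235680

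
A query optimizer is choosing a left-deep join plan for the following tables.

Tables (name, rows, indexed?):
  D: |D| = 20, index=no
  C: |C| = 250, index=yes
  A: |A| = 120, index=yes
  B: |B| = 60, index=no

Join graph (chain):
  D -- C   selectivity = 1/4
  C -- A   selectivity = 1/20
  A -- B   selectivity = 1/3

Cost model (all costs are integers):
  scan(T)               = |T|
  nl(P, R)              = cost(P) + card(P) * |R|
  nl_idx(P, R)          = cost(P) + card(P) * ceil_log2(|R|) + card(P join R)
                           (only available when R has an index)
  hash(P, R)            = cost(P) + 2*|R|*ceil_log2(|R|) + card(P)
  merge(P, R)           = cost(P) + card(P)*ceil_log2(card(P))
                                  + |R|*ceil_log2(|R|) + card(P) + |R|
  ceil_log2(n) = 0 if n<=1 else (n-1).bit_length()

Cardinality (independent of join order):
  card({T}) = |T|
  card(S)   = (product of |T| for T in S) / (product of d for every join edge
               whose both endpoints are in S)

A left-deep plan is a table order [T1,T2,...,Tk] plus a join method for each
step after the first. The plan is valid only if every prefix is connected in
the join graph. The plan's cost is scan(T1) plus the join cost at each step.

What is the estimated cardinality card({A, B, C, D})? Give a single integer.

150000

Tables in S: A(120), B(60), C(250), D(20)
Edges inside S: D-C(d=4), C-A(d=20), A-B(d=3)
numerator = 120 * 60 * 250 * 20 = 36000000
denominator = 4 * 20 * 3 = 240
card(S) = 36000000 / 240 = 150000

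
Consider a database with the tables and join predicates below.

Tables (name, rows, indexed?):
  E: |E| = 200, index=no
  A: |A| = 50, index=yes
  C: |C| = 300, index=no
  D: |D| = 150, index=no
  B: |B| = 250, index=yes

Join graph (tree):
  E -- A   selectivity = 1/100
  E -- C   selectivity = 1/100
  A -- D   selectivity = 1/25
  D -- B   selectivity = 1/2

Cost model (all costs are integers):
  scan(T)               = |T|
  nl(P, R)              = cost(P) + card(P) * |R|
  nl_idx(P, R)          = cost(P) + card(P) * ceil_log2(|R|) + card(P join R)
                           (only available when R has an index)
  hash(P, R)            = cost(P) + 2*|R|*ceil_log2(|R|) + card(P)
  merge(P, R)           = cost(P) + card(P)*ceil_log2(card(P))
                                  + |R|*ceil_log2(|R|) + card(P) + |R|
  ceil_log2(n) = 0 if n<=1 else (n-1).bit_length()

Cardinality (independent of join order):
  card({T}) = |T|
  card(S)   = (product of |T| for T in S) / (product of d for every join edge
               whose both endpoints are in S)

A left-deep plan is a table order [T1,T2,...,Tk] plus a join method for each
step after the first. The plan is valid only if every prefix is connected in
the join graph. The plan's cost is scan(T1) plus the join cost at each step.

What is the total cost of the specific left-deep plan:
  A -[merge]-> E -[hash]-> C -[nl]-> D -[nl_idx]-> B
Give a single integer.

step 1: scan A: cost=50, card=50
step 2: join E via merge
    card(P join E) = 50*200/(100) = 100
    cost = 50 + 50*6 + 200*8 + 50 + 200 = 2200
step 3: join C via hash
    card(P join C) = 100*300/(100) = 300
    cost = 2200 + 2*300*9 + 100 = 7700
step 4: join D via nl
    card(P join D) = 300*150/(25) = 1800
    cost = 7700 + 300*150 = 52700
step 5: join B via nl_idx
    card(P join B) = 1800*250/(2) = 225000
    cost = 52700 + 1800*8 + 225000 = 292100

292100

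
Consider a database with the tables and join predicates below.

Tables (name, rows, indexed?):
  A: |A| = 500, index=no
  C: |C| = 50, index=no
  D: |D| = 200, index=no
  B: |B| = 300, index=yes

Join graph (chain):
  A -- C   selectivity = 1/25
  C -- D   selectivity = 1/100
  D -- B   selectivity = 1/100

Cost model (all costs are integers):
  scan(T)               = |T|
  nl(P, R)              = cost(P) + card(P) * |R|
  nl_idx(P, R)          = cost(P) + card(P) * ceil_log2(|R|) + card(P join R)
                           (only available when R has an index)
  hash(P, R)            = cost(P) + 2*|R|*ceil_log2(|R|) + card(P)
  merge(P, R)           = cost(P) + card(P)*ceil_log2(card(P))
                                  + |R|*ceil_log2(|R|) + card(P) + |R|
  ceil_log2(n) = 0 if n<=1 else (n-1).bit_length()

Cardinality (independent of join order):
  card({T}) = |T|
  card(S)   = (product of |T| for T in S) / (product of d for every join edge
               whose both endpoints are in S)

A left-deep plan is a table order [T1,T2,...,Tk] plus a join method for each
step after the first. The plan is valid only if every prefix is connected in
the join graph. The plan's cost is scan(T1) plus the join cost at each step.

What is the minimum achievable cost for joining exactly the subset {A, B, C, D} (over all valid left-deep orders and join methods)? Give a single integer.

10200

Selinger DP over subsets of {A,B,C,D}:
  {A}: scan cost=500, card=500
  {C}: scan cost=50, card=50
  {D}: scan cost=200, card=200
  {B}: scan cost=300, card=300
  {AC}: card=1000; try (C,hash)→1600, (A,merge)→5400, (C,merge)→5850, (A,hash)→9100, (A,nl)→25050, (C,nl)→25500; best=1600 via (C,hash)
  {CD}: card=100; try (C,hash)→1000, (D,merge)→2200, (C,merge)→2350, (D,hash)→3300, (D,nl)→10050, (C,nl)→10200; best=1000 via (C,hash)
  {BD}: card=600; try (B,nl_idx)→2600, (D,hash)→3800, (B,merge)→5000, (D,merge)→5100, (B,hash)→5800, (B,nl)→60200 …(+1); best=2600 via (B,nl_idx)
  {ACD}: card=2000; try (D,hash)→5800, (A,merge)→6800, (A,hash)→10100, (D,merge)→14400, (A,nl)→51000, (D,nl)→201600; best=5800 via (D,hash)
  {BCD}: card=300; try (B,nl_idx)→2200, (C,hash)→3800, (B,merge)→4800, (B,hash)→6500, (C,merge)→9550, (B,nl)→31000 …(+1); best=2200 via (B,nl_idx)
  {ABCD}: card=6000; try (A,merge)→10200, (A,hash)→11500, (B,hash)→13200, (B,nl_idx)→29800, (B,merge)→32800, (A,nl)→152200 …(+1); best=10200 via (A,merge)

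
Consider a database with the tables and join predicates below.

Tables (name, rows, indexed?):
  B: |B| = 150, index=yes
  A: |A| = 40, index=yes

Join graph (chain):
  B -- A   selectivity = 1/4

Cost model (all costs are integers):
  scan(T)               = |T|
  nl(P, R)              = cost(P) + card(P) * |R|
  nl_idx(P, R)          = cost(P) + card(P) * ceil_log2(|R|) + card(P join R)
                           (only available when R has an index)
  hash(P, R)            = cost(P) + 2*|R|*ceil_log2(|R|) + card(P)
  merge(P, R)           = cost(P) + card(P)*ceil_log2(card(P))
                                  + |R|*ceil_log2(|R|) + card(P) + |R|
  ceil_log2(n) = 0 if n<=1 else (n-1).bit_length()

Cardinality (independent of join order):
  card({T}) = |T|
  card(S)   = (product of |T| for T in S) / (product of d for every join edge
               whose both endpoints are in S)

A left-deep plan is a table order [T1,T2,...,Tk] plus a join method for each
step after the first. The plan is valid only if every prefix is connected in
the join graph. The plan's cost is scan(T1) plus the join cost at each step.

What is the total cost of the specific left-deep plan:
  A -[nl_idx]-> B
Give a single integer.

1860

step 1: scan A: cost=40, card=40
step 2: join B via nl_idx
    card(P join B) = 40*150/(4) = 1500
    cost = 40 + 40*8 + 1500 = 1860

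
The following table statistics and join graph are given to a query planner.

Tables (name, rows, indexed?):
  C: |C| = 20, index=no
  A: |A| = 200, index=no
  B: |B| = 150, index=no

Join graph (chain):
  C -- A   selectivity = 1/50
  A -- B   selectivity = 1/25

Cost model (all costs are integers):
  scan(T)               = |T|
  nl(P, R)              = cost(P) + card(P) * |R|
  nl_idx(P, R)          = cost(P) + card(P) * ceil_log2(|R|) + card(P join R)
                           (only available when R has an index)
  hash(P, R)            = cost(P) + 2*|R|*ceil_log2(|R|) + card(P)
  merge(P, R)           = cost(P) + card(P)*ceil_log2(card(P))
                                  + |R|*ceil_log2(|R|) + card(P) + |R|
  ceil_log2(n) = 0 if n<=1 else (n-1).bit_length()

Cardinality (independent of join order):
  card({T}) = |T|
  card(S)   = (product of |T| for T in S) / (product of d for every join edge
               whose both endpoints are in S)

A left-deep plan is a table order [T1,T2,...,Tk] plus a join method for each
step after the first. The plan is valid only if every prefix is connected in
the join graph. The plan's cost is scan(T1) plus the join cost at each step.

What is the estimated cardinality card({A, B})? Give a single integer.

Tables in S: A(200), B(150)
Edges inside S: A-B(d=25)
numerator = 200 * 150 = 30000
denominator = 25 = 25
card(S) = 30000 / 25 = 1200

1200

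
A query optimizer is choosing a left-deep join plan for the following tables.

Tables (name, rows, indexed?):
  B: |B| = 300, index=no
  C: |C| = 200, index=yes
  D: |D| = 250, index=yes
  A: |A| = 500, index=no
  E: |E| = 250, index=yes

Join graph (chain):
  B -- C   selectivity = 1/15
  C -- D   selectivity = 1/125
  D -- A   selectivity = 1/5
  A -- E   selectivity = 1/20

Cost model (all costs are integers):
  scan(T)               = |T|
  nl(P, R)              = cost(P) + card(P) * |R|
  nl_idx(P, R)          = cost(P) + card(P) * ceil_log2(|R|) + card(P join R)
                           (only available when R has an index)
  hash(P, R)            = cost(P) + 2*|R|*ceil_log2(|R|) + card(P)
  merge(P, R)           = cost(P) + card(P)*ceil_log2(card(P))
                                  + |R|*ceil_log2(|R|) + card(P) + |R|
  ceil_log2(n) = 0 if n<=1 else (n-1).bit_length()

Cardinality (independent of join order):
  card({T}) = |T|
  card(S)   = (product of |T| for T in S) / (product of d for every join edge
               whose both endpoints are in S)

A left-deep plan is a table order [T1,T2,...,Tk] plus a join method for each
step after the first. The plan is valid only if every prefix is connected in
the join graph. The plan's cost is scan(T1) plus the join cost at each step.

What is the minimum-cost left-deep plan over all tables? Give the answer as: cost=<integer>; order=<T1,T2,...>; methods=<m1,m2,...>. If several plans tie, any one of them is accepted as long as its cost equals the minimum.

Selinger DP (subsets sized 1..n):
  {B}: scan cost=300, card=300
  {C}: scan cost=200, card=200
  {D}: scan cost=250, card=250
  {A}: scan cost=500, card=500
  {E}: scan cost=250, card=250
  {BC}: card=4000; try (C,hash)→3800, (B,merge)→5000, (C,merge)→5100, (B,hash)→5800, (C,nl_idx)→6700, (B,nl)→60200 …(+1); best=3800 via (C,hash)
  {CD}: card=400; try (D,nl_idx)→2200, (C,nl_idx)→2650, (C,hash)→3700, (D,merge)→4250, (C,merge)→4300, (D,hash)→4400 …(+2); best=2200 via (D,nl_idx)
  {AD}: card=25000; try (D,hash)→5000, (A,merge)→7500, (D,merge)→7750, (A,hash)→9500, (D,nl_idx)→29500, (A,nl)→125250 …(+1); best=5000 via (D,hash)
  {AE}: card=6250; try (E,hash)→5000, (A,merge)→7500, (E,merge)→7750, (A,hash)→9500, (E,nl_idx)→10750, (A,nl)→125250 …(+1); best=5000 via (E,hash)
  {BCD}: card=8000; try (B,hash)→8000, (B,merge)→9200, (D,hash)→11800, (D,nl_idx)→43800, (D,merge)→58050, (B,nl)→122200 …(+1); best=8000 via (B,hash)
  {ACD}: card=40000; try (A,merge)→11200, (A,hash)→11600, (C,hash)→33200, (A,nl)→202200, (C,nl_idx)→245000, (C,merge)→406800 …(+1); best=11200 via (A,merge)
  {ADE}: card=312500; try (D,hash)→15250, (E,hash)→34000, (D,merge)→94750, (D,nl_idx)→367500, (E,merge)→407250, (E,nl_idx)→517500 …(+2); best=15250 via (D,hash)
  {ABCD}: card=800000; try (A,hash)→25000, (B,hash)→56600, (A,merge)→125000, (B,merge)→694200, (A,nl)→4008000, (B,nl)→12011200; best=25000 via (A,hash)
  {ACDE}: card=500000; try (E,hash)→55200, (C,hash)→330950, (E,merge)→693450, (E,nl_idx)→831200, (C,nl_idx)→3015250, (C,merge)→6267050 …(+2); best=55200 via (E,hash)
  {ABCDE}: card=10000000; try (B,hash)→560600, (E,hash)→829000, (B,merge)→10058200, (E,nl_idx)→16425000, (E,merge)→16827250, (B,nl)→150055200 …(+1); best=560600 via (B,hash)

cost=560600; order=C,D,A,E,B; methods=nl_idx,merge,hash,hash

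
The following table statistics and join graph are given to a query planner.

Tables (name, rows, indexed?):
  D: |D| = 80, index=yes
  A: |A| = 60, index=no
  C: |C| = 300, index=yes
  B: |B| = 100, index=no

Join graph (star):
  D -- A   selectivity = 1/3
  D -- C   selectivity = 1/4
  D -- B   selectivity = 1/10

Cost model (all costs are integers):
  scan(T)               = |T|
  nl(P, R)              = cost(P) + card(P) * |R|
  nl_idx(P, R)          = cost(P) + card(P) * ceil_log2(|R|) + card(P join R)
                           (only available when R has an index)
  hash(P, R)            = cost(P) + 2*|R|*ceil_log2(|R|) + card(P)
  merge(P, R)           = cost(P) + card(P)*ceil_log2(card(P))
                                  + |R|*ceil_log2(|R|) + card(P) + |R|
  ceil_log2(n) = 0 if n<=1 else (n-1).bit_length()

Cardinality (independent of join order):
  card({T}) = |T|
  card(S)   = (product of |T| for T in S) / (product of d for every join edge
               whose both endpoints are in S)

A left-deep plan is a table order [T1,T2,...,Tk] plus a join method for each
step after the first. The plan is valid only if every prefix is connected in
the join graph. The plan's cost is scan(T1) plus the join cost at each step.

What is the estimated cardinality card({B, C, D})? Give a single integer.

60000

Tables in S: B(100), C(300), D(80)
Edges inside S: D-C(d=4), D-B(d=10)
numerator = 100 * 300 * 80 = 2400000
denominator = 4 * 10 = 40
card(S) = 2400000 / 40 = 60000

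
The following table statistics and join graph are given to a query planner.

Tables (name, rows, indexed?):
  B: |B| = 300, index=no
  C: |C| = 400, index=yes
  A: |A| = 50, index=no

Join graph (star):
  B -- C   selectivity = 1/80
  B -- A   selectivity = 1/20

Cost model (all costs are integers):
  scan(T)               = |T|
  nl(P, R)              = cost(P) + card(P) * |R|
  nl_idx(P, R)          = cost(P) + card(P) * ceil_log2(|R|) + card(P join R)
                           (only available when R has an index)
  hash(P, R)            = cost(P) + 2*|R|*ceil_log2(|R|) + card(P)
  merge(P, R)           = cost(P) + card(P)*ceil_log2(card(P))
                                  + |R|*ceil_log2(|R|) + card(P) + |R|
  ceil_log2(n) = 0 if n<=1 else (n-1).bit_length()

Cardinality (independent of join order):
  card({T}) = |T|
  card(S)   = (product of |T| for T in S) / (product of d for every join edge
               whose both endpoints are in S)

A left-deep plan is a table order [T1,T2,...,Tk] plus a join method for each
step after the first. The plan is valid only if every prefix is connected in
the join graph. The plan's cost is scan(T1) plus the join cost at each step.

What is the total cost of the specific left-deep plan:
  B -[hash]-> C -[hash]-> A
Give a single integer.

9900

step 1: scan B: cost=300, card=300
step 2: join C via hash
    card(P join C) = 300*400/(80) = 1500
    cost = 300 + 2*400*9 + 300 = 7800
step 3: join A via hash
    card(P join A) = 1500*50/(20) = 3750
    cost = 7800 + 2*50*6 + 1500 = 9900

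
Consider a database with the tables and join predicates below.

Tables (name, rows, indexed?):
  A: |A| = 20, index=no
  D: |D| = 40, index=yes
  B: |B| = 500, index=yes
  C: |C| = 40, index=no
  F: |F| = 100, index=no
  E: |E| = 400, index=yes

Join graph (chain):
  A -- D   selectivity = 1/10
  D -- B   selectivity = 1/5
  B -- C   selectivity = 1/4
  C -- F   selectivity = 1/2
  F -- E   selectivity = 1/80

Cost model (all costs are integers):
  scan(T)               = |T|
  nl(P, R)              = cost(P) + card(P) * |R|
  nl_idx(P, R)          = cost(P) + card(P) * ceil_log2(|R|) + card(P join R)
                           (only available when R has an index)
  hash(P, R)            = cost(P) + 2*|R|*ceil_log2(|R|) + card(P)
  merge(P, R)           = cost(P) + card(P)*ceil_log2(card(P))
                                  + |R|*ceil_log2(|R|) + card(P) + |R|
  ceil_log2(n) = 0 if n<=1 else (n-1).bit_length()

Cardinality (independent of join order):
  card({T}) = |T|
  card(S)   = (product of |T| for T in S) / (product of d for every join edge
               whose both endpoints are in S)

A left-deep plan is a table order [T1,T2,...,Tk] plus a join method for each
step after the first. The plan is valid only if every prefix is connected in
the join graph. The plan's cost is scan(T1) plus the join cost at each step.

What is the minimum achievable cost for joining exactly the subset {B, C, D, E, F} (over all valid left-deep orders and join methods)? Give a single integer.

1271960

Selinger DP over subsets of {B,C,D,E,F}:
  {D}: scan cost=40, card=40
  {B}: scan cost=500, card=500
  {C}: scan cost=40, card=40
  {F}: scan cost=100, card=100
  {E}: scan cost=400, card=400
  {BD}: card=4000; try (D,hash)→1480, (B,nl_idx)→4400, (B,merge)→5320, (D,merge)→5780, (D,nl_idx)→7500, (B,hash)→9080 …(+2); best=1480 via (D,hash)
  {BC}: card=5000; try (C,hash)→1480, (B,merge)→5320, (B,nl_idx)→5400, (C,merge)→5780, (B,hash)→9080, (B,nl)→20040 …(+1); best=1480 via (C,hash)
  {CF}: card=2000; try (C,hash)→680, (F,merge)→1120, (C,merge)→1180, (F,hash)→1480, (F,nl)→4040, (C,nl)→4100; best=680 via (C,hash)
  {EF}: card=500; try (E,nl_idx)→1500, (F,hash)→2200, (E,merge)→4900, (F,merge)→5200, (E,hash)→7400, (E,nl)→40100 …(+1); best=1500 via (E,nl_idx)
  {BCD}: card=40000; try (C,hash)→5960, (D,hash)→6960, (C,merge)→53760, (D,nl_idx)→71480, (D,merge)→71760, (C,nl)→161480 …(+1); best=5960 via (C,hash)
  {BCF}: card=250000; try (F,hash)→7880, (B,hash)→11680, (B,merge)→29680, (F,merge)→72280, (B,nl_idx)→268680, (F,nl)→501480 …(+1); best=7880 via (F,hash)
  {CEF}: card=10000; try (C,hash)→2480, (C,merge)→6780, (E,hash)→9880, (C,nl)→21500, (E,merge)→28680, (E,nl_idx)→28680 …(+1); best=2480 via (C,hash)
  {BCDF}: card=2000000; try (F,hash)→47360, (D,hash)→258360, (F,merge)→686760, (D,nl_idx)→3507880, (F,nl)→4005960, (D,merge)→4758160 …(+1); best=47360 via (F,hash)
  {BCEF}: card=1250000; try (B,hash)→21480, (B,merge)→157480, (E,hash)→265080, (B,nl_idx)→1342480, (E,nl_idx)→3507880, (E,merge)→4761880 …(+2); best=21480 via (B,hash)
  {BCDEF}: card=10000000; try (D,hash)→1271960, (E,hash)→2054560, (D,nl_idx)→17521480, (D,merge)→27521760, (E,nl_idx)→28047360, (E,merge)→44051360 …(+2); best=1271960 via (D,hash)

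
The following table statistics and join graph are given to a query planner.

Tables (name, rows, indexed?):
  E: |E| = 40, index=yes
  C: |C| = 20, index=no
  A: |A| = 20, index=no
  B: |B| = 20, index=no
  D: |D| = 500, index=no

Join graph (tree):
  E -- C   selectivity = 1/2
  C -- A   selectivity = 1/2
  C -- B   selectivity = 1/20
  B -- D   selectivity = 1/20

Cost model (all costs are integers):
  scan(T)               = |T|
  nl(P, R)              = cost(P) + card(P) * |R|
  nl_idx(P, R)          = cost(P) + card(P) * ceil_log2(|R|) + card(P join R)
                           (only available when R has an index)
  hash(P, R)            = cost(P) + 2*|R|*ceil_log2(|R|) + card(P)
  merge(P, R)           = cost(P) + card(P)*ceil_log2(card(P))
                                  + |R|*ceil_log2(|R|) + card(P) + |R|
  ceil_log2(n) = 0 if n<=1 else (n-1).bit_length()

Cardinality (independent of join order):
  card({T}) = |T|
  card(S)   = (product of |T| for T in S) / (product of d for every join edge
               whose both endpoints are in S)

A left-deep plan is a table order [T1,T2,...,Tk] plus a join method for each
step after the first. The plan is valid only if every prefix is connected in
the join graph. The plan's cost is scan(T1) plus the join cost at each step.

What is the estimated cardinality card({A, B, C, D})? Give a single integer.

Tables in S: A(20), B(20), C(20), D(500)
Edges inside S: C-A(d=2), C-B(d=20), B-D(d=20)
numerator = 20 * 20 * 20 * 500 = 4000000
denominator = 2 * 20 * 20 = 800
card(S) = 4000000 / 800 = 5000

5000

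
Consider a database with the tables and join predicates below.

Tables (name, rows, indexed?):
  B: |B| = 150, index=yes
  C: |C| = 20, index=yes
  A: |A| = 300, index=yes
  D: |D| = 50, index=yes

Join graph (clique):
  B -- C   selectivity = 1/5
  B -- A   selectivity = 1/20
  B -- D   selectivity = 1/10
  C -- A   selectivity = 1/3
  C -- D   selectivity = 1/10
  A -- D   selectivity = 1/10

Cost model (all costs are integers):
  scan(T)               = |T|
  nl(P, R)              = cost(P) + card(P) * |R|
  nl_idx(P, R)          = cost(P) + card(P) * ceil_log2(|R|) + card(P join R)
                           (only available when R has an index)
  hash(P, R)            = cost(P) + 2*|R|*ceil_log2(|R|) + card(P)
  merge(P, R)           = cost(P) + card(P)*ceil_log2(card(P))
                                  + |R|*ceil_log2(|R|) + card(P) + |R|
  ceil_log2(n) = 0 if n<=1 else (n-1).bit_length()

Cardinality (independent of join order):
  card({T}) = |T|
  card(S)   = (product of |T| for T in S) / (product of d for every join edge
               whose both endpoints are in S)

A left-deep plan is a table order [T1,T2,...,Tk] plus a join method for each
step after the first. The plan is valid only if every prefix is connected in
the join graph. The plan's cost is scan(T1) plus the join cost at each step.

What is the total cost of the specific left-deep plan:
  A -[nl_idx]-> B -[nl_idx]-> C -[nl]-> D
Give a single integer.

169200

step 1: scan A: cost=300, card=300
step 2: join B via nl_idx
    card(P join B) = 300*150/(20) = 2250
    cost = 300 + 300*8 + 2250 = 4950
step 3: join C via nl_idx
    card(P join C) = 2250*20/(5*3) = 3000
    cost = 4950 + 2250*5 + 3000 = 19200
step 4: join D via nl
    card(P join D) = 3000*50/(10*10*10) = 150
    cost = 19200 + 3000*50 = 169200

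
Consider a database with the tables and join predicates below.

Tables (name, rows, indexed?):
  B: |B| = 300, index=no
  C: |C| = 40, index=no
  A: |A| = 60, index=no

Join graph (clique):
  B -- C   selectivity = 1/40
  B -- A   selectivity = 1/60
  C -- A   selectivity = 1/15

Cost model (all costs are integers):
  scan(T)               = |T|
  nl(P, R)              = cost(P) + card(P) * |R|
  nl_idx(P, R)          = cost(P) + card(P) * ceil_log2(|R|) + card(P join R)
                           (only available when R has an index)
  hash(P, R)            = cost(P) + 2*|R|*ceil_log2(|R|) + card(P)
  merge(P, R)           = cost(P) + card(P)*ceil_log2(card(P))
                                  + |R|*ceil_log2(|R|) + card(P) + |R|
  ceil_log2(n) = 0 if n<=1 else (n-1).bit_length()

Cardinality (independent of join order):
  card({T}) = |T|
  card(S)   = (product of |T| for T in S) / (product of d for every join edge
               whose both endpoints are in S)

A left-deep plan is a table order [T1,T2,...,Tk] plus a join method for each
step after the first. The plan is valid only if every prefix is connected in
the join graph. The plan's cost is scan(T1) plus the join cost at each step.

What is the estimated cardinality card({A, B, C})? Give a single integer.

Tables in S: A(60), B(300), C(40)
Edges inside S: B-C(d=40), B-A(d=60), C-A(d=15)
numerator = 60 * 300 * 40 = 720000
denominator = 40 * 60 * 15 = 36000
card(S) = 720000 / 36000 = 20

20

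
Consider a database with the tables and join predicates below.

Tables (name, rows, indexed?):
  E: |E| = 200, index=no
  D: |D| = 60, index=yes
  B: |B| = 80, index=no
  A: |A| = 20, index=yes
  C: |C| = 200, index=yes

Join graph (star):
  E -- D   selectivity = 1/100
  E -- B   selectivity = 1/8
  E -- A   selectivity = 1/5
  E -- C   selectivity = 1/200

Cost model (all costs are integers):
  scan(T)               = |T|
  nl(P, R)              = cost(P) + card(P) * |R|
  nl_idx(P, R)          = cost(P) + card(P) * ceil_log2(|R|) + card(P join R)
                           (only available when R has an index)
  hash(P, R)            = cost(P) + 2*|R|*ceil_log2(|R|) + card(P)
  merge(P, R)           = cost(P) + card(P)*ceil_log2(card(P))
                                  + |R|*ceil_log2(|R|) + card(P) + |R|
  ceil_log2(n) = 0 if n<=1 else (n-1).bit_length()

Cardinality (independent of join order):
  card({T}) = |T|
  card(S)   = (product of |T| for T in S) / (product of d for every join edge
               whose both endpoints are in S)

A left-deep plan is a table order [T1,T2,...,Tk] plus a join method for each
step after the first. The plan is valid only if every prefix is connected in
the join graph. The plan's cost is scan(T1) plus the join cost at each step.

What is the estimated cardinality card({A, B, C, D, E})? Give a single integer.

Tables in S: A(20), B(80), C(200), D(60), E(200)
Edges inside S: E-D(d=100), E-B(d=8), E-A(d=5), E-C(d=200)
numerator = 20 * 80 * 200 * 60 * 200 = 3840000000
denominator = 100 * 8 * 5 * 200 = 800000
card(S) = 3840000000 / 800000 = 4800

4800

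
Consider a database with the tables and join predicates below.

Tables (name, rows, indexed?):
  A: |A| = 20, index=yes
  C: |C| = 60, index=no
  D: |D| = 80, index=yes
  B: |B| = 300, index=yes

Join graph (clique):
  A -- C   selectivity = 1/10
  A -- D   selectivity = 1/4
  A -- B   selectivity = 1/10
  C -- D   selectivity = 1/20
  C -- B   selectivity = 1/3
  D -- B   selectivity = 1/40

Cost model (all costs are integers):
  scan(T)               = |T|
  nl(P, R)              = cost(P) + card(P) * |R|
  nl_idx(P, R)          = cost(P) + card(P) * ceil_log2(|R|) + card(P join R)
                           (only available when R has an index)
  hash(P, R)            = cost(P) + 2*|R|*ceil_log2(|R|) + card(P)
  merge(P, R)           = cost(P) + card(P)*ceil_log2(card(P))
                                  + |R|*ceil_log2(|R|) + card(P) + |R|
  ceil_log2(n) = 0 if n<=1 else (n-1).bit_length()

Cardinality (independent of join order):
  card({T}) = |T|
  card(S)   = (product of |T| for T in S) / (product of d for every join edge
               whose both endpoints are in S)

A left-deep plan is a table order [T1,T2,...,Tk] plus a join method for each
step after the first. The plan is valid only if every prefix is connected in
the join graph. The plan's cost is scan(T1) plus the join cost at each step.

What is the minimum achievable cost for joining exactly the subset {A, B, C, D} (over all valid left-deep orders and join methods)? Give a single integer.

Selinger DP over subsets of {A,B,C,D}:
  {A}: scan cost=20, card=20
  {C}: scan cost=60, card=60
  {D}: scan cost=80, card=80
  {B}: scan cost=300, card=300
  {AC}: card=120; try (A,hash)→320, (A,nl_idx)→480, (C,merge)→560, (A,merge)→600, (C,hash)→760, (C,nl)→1220 …(+1); best=320 via (A,hash)
  {AD}: card=400; try (A,hash)→360, (D,nl_idx)→560, (D,merge)→780, (A,merge)→840, (A,nl_idx)→880, (D,hash)→1160 …(+2); best=360 via (A,hash)
  {AB}: card=600; try (B,nl_idx)→800, (A,hash)→800, (A,nl_idx)→2400, (B,merge)→3140, (A,merge)→3420, (B,hash)→5440 …(+2); best=800 via (B,nl_idx)
  {CD}: card=240; try (D,nl_idx)→720, (C,hash)→880, (D,merge)→1120, (C,merge)→1140, (D,hash)→1240, (D,nl)→4860 …(+1); best=720 via (D,nl_idx)
  {BC}: card=6000; try (C,hash)→1320, (B,merge)→3480, (C,merge)→3720, (B,hash)→5520, (B,nl_idx)→6600, (B,nl)→18060 …(+1); best=1320 via (C,hash)
  {BD}: card=600; try (B,nl_idx)→1400, (D,hash)→1720, (D,nl_idx)→3000, (B,merge)→3720, (D,merge)→3940, (B,hash)→5560 …(+2); best=1400 via (B,nl_idx)
  {ACD}: card=120; try (A,hash)→1160, (D,nl_idx)→1280, (C,hash)→1480, (D,hash)→1560, (D,merge)→1920, (A,nl_idx)→2040 …(+5); best=1160 via (A,hash)
  {ABC}: card=1200; try (C,hash)→2120, (B,nl_idx)→2600, (B,merge)→4280, (B,hash)→5840, (A,hash)→7520, (C,merge)→7820 …(+5); best=2120 via (C,hash)
  {ABD}: card=300; try (A,hash)→2200, (D,hash)→2520, (B,nl_idx)→4260, (A,nl_idx)→4700, (D,nl_idx)→5300, (B,hash)→6160 …(+6); best=2200 via (A,hash)
  {BCD}: card=600; try (C,hash)→2720, (B,nl_idx)→3480, (B,merge)→5880, (B,hash)→6360, (C,merge)→8420, (D,hash)→8440 …(+5); best=2720 via (C,hash)
  {ABCD}: card=30; try (B,nl_idx)→2270, (C,hash)→3220, (A,hash)→3520, (D,hash)→4440, (B,merge)→5120, (C,merge)→5620 …(+9); best=2270 via (B,nl_idx)

2270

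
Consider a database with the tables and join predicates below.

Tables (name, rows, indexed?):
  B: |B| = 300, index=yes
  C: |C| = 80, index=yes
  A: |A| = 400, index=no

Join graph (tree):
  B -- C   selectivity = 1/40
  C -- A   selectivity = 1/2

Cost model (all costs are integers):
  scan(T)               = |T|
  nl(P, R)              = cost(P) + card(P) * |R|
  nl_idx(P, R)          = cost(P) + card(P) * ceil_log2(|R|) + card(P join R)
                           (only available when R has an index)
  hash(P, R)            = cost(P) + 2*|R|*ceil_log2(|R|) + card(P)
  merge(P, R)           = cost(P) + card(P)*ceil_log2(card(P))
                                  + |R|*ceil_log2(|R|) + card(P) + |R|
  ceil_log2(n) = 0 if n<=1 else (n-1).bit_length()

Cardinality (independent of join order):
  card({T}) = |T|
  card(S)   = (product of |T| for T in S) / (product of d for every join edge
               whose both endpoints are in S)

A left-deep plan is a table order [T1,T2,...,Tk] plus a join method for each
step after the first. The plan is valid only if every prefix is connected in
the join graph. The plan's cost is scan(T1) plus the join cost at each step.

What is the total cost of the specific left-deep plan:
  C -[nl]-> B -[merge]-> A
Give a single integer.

34680

step 1: scan C: cost=80, card=80
step 2: join B via nl
    card(P join B) = 80*300/(40) = 600
    cost = 80 + 80*300 = 24080
step 3: join A via merge
    card(P join A) = 600*400/(2) = 120000
    cost = 24080 + 600*10 + 400*9 + 600 + 400 = 34680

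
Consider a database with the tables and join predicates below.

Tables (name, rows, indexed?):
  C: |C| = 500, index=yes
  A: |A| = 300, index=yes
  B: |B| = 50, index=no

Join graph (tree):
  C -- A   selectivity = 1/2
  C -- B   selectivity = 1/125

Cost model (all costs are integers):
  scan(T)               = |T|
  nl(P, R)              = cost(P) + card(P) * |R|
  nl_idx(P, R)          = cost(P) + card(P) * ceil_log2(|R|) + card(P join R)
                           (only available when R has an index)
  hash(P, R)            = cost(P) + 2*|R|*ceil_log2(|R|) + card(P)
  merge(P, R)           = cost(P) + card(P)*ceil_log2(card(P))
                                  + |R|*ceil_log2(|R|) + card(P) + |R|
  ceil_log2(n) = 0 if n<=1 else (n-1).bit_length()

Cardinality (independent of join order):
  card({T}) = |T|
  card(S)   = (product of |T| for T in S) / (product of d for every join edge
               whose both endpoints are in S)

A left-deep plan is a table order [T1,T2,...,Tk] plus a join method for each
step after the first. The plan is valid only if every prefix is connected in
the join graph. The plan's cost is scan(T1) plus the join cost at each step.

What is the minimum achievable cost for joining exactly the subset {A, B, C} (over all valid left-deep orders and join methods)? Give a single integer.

Selinger DP over subsets of {A,B,C}:
  {C}: scan cost=500, card=500
  {A}: scan cost=300, card=300
  {B}: scan cost=50, card=50
  {AC}: card=75000; try (A,hash)→6400, (C,merge)→8300, (A,merge)→8500, (C,hash)→9600, (C,nl_idx)→78000, (A,nl_idx)→80000 …(+2); best=6400 via (A,hash)
  {BC}: card=200; try (C,nl_idx)→700, (B,hash)→1600, (C,merge)→5400, (B,merge)→5850, (C,hash)→9100, (C,nl)→25050 …(+1); best=700 via (C,nl_idx)
  {ABC}: card=30000; try (A,merge)→5500, (A,hash)→6300, (A,nl_idx)→32500, (A,nl)→60700, (B,hash)→82000, (B,merge)→1356750 …(+1); best=5500 via (A,merge)

5500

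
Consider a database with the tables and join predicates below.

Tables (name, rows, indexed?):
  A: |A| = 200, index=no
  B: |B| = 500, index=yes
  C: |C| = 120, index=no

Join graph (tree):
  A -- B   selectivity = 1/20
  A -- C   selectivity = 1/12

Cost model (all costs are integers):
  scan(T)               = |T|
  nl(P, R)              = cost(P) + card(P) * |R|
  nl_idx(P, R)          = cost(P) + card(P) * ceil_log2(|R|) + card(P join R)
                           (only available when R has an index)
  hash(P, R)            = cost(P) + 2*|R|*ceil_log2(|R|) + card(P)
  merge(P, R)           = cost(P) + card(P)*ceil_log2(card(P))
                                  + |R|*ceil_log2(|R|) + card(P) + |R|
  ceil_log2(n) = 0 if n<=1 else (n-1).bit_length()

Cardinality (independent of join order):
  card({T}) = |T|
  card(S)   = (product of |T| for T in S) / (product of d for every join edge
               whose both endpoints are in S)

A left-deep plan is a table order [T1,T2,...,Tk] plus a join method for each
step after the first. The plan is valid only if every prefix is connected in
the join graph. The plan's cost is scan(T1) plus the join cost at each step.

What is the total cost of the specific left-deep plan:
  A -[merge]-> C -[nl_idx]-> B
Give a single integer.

step 1: scan A: cost=200, card=200
step 2: join C via merge
    card(P join C) = 200*120/(12) = 2000
    cost = 200 + 200*8 + 120*7 + 200 + 120 = 2960
step 3: join B via nl_idx
    card(P join B) = 2000*500/(20) = 50000
    cost = 2960 + 2000*9 + 50000 = 70960

70960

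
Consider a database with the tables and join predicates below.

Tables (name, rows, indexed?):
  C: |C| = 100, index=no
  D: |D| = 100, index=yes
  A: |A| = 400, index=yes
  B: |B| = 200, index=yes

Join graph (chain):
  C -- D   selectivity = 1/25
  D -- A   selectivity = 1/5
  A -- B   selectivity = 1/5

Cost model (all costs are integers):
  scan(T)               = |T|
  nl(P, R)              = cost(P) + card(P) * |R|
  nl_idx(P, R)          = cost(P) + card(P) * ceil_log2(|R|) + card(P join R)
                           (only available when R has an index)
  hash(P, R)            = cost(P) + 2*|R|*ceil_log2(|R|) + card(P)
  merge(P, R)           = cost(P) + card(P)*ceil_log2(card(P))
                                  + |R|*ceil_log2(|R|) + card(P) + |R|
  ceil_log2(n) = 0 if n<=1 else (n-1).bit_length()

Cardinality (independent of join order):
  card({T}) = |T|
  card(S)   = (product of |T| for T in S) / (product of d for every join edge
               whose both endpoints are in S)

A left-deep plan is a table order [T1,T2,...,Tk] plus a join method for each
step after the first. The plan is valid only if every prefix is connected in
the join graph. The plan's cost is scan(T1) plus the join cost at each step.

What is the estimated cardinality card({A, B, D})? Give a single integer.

Tables in S: A(400), B(200), D(100)
Edges inside S: D-A(d=5), A-B(d=5)
numerator = 400 * 200 * 100 = 8000000
denominator = 5 * 5 = 25
card(S) = 8000000 / 25 = 320000

320000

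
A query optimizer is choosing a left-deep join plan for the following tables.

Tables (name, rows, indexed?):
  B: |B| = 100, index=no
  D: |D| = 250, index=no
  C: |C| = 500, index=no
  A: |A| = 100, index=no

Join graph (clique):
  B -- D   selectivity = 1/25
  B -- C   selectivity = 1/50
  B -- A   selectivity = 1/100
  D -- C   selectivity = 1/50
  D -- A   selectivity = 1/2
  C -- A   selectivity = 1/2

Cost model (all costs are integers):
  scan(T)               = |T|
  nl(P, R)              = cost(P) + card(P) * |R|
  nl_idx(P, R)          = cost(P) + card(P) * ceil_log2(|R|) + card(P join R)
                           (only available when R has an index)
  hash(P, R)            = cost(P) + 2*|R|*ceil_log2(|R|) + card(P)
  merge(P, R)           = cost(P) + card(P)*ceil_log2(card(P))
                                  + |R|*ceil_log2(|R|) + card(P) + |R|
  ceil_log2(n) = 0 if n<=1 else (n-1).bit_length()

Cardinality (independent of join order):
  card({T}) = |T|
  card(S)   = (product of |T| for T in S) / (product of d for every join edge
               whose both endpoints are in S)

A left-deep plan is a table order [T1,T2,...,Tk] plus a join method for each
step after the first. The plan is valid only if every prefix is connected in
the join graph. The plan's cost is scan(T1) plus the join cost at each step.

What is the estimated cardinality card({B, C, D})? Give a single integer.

200

Tables in S: B(100), C(500), D(250)
Edges inside S: B-D(d=25), B-C(d=50), D-C(d=50)
numerator = 100 * 500 * 250 = 12500000
denominator = 25 * 50 * 50 = 62500
card(S) = 12500000 / 62500 = 200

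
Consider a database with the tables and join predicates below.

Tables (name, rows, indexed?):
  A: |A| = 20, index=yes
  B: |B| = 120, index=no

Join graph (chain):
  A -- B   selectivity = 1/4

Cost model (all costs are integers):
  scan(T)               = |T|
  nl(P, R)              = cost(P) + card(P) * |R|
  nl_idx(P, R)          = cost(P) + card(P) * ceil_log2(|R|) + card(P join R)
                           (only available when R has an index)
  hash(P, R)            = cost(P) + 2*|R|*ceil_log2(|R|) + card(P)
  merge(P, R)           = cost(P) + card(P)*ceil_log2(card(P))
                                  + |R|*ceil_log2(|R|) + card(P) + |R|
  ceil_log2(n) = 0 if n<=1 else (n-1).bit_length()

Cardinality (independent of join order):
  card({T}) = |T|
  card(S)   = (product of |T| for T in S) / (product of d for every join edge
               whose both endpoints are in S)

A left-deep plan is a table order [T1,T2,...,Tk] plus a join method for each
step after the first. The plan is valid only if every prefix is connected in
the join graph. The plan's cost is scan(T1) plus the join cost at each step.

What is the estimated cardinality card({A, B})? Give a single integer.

Tables in S: A(20), B(120)
Edges inside S: A-B(d=4)
numerator = 20 * 120 = 2400
denominator = 4 = 4
card(S) = 2400 / 4 = 600

600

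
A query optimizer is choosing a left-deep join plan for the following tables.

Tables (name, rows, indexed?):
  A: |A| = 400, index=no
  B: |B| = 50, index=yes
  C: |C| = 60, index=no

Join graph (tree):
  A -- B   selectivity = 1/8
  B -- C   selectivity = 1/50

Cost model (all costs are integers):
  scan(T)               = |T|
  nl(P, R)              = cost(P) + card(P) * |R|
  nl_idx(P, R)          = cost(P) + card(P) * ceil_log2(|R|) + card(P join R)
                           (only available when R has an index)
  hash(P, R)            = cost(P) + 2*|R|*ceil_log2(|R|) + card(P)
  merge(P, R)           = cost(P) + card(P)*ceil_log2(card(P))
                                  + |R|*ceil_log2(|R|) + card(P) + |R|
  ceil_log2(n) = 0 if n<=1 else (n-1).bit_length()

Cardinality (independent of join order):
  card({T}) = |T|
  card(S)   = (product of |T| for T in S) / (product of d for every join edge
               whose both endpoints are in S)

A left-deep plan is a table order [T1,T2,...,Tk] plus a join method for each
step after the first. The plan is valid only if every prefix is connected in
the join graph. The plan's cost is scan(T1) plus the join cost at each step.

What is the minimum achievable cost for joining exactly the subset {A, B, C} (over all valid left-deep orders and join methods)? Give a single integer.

4620

Selinger DP over subsets of {A,B,C}:
  {A}: scan cost=400, card=400
  {B}: scan cost=50, card=50
  {C}: scan cost=60, card=60
  {AB}: card=2500; try (B,hash)→1400, (A,merge)→4400, (B,merge)→4750, (B,nl_idx)→5300, (A,hash)→7300, (A,nl)→20050 …(+1); best=1400 via (B,hash)
  {BC}: card=60; try (B,nl_idx)→480, (B,hash)→720, (C,hash)→820, (C,merge)→820, (B,merge)→830, (C,nl)→3050 …(+1); best=480 via (B,nl_idx)
  {ABC}: card=3000; try (C,hash)→4620, (A,merge)→4900, (A,hash)→7740, (A,nl)→24480, (C,merge)→34320, (C,nl)→151400; best=4620 via (C,hash)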